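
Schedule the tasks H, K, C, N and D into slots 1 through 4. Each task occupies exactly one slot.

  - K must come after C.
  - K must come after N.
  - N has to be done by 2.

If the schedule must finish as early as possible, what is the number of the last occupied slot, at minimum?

The precedence chain requires at least 2 distinct slots.
2 works (last occupied slot: 2): for example K in 2; H in 1; D in 1; C in 1; N in 1.

slot 2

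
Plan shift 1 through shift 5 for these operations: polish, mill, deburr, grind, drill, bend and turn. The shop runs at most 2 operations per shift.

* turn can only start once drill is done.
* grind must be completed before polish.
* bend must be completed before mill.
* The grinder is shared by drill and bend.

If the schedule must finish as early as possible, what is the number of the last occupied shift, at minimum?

4

The precedence chain requires at least 2 distinct shifts.
With at most 2 per shift and 7 operations, at least 4 shifts are needed.
4 works (last occupied shift: shift 4): for example turn -> shift 4; polish -> shift 2; grind -> shift 1; bend -> shift 1; mill -> shift 2; drill -> shift 3; deburr -> shift 3.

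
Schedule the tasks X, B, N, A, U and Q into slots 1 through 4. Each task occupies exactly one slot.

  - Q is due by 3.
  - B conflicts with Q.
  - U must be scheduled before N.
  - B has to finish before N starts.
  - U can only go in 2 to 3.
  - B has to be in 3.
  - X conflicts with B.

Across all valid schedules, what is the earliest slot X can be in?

X at 1 is achievable: B=3, A=1, Q=1, N=4, U=2, X=1.

1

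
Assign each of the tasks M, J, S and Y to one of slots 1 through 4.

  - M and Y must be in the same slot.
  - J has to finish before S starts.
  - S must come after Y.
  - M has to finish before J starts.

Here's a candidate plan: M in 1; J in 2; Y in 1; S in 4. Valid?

Yes

M has to finish before J starts — holds.
J has to finish before S starts — holds.
M and Y must be in the same slot — holds.
S must come after Y — holds.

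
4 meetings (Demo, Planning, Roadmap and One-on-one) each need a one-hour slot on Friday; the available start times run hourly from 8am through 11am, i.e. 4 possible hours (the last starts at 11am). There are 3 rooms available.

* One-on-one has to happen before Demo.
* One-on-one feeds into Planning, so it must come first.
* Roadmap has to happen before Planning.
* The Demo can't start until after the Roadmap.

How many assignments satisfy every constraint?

Splitting on Demo: it can be 9am (3), 10am (9), 11am (14). Listing each branch's schedules as (Planning, Roadmap, One-on-one):
Demo=9am: (9am,8am,8am) (10am,8am,8am) (11am,8am,8am) — 3.
Demo=10am: (9am,8am,8am) (10am,8am,8am) (10am,8am,9am) (10am,9am,8am) (10am,9am,9am) (11am,8am,8am) (11am,8am,9am) (11am,9am,8am) (11am,9am,9am) — 9.
Demo=11am: (9am,8am,8am) (10am,8am,8am) (10am,8am,9am) (10am,9am,8am) (10am,9am,9am) (11am,8am,8am) (11am,8am,9am) (11am,8am,10am) (11am,9am,8am) (11am,9am,9am) (11am,9am,10am) (11am,10am,8am) (11am,10am,9am) (11am,10am,10am) — 14.
Summing: 3 + 9 + 14 = 26.

26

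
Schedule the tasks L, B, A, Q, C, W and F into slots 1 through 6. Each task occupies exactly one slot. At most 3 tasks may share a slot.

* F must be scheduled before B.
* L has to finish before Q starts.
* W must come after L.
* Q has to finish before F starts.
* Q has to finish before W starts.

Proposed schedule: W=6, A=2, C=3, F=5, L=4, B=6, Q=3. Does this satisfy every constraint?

L has to finish before Q starts — violated.
F must be scheduled before B — holds.
Q has to finish before F starts — holds.
W must come after L — holds.
Q has to finish before W starts — holds.
At most 3 tasks may share a slot — holds.

Invalid. L has to finish before Q starts.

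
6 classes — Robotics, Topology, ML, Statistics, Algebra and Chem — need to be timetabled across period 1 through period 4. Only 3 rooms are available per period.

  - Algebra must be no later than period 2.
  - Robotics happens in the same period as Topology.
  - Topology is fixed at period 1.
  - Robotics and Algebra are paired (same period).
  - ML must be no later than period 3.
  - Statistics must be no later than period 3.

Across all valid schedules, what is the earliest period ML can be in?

period 2

ML's own window allows nothing later than period 3.
ML at period 2 is achievable: Robotics=period 1, Topology=period 1, Algebra=period 1, ML=period 2, Statistics=period 2, Chem=period 2.
Nothing earlier works — the capacity limit rule out every period before period 2.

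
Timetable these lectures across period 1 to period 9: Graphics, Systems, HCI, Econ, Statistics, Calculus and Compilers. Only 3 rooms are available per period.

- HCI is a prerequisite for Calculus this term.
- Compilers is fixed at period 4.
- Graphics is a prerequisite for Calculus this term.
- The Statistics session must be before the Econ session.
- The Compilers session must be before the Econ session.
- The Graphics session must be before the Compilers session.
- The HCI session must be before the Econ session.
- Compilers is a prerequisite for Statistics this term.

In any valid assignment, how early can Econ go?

Precedence pushes Econ to at least period 6.
Econ at period 6 is achievable: Calculus in period 2, Compilers in period 4, Systems in period 1, Statistics in period 5, HCI in period 1, Econ in period 6, Graphics in period 1.

period 6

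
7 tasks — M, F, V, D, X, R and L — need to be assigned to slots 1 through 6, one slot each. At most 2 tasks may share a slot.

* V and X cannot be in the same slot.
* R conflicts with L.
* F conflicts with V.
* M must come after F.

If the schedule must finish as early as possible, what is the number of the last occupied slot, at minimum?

slot 4

The precedence chain requires at least 2 distinct slots.
With at most 2 per slot and 7 tasks, at least 4 slots are needed.
4 works (last occupied slot: 4): for example V=2, D=1, M=2, X=3, F=1, L=4, R=3.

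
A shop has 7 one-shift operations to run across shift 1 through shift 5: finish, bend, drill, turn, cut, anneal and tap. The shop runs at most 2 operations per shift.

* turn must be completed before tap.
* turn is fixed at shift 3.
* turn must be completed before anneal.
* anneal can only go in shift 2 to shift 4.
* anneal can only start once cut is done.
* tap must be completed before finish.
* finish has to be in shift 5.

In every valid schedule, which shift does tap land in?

shift 4

turn is fixed at shift 3 and must come before tap, so tap is at least shift 4.
finish is fixed at shift 5 and must come after tap, so tap is at most shift 4.
So tap must be shift 4.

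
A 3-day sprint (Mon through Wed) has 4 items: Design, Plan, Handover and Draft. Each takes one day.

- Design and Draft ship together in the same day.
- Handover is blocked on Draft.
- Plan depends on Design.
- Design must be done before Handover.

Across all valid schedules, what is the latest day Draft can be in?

Tue

Downstream work caps Draft at Tue.
Draft at Tue is achievable: Handover in Wed, Plan in Wed, Draft in Tue, Design in Tue.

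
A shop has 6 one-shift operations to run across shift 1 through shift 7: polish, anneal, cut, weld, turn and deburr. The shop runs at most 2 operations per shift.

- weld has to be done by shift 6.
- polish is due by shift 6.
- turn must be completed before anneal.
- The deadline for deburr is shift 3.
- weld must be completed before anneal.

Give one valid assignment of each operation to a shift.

cut=shift 3, turn=shift 2, weld=shift 1, deburr=shift 1, polish=shift 2, anneal=shift 3

Checking: weld(shift 1) before anneal(shift 3); turn(shift 2) before anneal(shift 3); weld=shift 1 in [shift 1,shift 6]; polish=shift 2 in [shift 1,shift 6]; deburr=shift 1 in [shift 1,shift 3]; max 2 per shift (cap 2).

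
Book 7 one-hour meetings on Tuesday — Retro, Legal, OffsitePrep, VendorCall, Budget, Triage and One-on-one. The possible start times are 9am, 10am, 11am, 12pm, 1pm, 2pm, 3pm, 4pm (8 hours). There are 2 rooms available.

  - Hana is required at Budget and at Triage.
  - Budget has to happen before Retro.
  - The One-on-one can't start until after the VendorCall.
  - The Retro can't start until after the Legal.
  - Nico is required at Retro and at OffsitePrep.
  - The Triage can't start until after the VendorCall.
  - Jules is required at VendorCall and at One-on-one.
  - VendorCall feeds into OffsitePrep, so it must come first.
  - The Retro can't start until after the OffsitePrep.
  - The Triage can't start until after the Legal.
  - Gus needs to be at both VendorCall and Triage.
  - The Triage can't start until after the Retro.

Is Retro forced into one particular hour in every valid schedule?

No

Retro can be 11am (e.g. Legal in 9am, Triage in 12pm, Budget in 10am, Retro in 11am, VendorCall in 9am, One-on-one in 11am, OffsitePrep in 10am) or 12pm (e.g. VendorCall -> 9am, Triage -> 1pm, Budget -> 10am, Retro -> 12pm, One-on-one -> 11am, Legal -> 9am, OffsitePrep -> 10am).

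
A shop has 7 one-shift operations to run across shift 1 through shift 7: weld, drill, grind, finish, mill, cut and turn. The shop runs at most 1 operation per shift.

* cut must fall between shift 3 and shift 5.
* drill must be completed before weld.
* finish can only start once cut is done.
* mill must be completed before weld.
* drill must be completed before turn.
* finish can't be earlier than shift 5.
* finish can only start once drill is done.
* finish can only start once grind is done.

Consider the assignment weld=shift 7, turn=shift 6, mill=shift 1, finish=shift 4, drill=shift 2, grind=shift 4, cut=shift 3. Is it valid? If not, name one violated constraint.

Invalid. finish can't be earlier than shift 5.

drill must be completed before weld — holds.
finish can only start once grind is done — violated.
The shop runs at most 1 operation per shift — violated.
finish can only start once drill is done — holds.
drill must be completed before turn — holds.
mill must be completed before weld — holds.
finish can only start once cut is done — holds.
finish can't be earlier than shift 5 — violated.
cut must fall between shift 3 and shift 5 — holds.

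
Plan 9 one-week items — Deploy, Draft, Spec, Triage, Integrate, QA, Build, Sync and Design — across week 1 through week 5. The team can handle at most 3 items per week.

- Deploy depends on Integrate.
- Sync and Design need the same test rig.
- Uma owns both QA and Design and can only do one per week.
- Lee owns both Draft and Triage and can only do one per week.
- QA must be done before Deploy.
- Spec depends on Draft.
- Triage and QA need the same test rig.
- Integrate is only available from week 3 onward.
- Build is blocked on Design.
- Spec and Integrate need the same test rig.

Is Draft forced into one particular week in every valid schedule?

Draft can be week 1 (e.g. Spec=week 2, QA=week 1, Integrate=week 3, Draft=week 1, Sync=week 1, Deploy=week 4, Triage=week 2, Design=week 2, Build=week 3) or week 2 (e.g. Deploy in week 4; Build in week 3; Integrate in week 3; QA in week 1; Draft in week 2; Sync in week 1; Triage in week 3; Design in week 2; Spec in week 4).

No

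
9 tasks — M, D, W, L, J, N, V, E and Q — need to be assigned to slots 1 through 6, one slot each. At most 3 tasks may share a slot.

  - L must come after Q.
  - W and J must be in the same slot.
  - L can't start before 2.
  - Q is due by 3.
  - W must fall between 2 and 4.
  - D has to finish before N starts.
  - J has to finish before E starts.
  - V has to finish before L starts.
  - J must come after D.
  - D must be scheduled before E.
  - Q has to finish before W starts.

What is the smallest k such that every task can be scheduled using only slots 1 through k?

The precedence chain requires at least 3 distinct slots.
With at most 3 per slot and 9 tasks, at least 3 slots are needed.
3 works (last occupied slot: 3): for example D -> 1; J -> 2; N -> 3; E -> 3; Q -> 1; W -> 2; M -> 3; V -> 1; L -> 2.

3 slots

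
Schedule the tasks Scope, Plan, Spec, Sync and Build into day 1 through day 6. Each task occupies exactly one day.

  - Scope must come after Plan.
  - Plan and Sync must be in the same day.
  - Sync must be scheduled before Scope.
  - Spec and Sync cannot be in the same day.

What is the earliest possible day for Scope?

Precedence pushes Scope to at least day 2.
Scope at day 2 is achievable: Spec in day 2; Sync in day 1; Plan in day 1; Scope in day 2; Build in day 1.

day 2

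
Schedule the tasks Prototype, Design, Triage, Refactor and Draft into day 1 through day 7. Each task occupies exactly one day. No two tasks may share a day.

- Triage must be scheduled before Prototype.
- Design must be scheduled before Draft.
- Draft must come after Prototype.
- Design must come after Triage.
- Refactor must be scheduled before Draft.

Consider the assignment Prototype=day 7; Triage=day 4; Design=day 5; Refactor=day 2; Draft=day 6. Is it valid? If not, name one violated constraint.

Design must come after Triage — holds.
Draft must come after Prototype — violated.
Triage must be scheduled before Prototype — holds.
No two tasks may share a day — holds.
Refactor must be scheduled before Draft — holds.
Design must be scheduled before Draft — holds.

No — it violates: Draft must come after Prototype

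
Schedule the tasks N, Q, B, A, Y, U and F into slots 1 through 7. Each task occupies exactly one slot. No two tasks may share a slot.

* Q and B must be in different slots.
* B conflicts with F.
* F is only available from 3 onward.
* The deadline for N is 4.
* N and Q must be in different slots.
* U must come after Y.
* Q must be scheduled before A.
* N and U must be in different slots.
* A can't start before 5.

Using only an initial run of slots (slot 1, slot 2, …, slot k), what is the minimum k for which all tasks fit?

The precedence chain requires at least 2 distinct slots.
With at most 1 per slot and 7 tasks, at least 7 slots are needed.
A can't be placed before 5, so the schedule must run through at least slot 5.
7 works (last occupied slot: 7): for example U in 6; B in 7; F in 3; Q in 2; Y in 4; A in 5; N in 1.

7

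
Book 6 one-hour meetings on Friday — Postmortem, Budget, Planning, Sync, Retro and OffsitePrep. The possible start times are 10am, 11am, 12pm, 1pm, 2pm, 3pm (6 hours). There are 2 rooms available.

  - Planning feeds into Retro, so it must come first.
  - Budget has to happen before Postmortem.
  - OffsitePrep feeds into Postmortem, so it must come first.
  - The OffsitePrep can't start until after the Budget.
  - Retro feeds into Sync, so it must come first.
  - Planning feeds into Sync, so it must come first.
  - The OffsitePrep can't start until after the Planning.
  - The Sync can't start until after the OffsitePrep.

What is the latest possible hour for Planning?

Downstream work caps Planning at 1pm.
Planning at 1pm is achievable: OffsitePrep -> 2pm, Planning -> 1pm, Budget -> 10am, Sync -> 3pm, Retro -> 2pm, Postmortem -> 3pm.

1pm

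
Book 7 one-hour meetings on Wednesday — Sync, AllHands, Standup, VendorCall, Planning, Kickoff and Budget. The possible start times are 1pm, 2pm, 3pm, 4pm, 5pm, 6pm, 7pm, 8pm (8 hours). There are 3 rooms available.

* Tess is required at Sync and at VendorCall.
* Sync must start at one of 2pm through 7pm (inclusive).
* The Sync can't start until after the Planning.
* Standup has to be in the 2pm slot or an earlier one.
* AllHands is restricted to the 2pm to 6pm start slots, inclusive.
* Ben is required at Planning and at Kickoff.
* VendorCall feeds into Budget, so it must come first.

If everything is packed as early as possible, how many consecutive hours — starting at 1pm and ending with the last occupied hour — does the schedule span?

3

The precedence chain requires at least 2 distinct hours.
With at most 3 per hour and 7 meetings, at least 3 hours are needed.
3 works (last occupied hour: 3pm): for example Kickoff in 3pm; Standup in 1pm; AllHands in 2pm; VendorCall in 1pm; Sync in 2pm; Planning in 1pm; Budget in 2pm.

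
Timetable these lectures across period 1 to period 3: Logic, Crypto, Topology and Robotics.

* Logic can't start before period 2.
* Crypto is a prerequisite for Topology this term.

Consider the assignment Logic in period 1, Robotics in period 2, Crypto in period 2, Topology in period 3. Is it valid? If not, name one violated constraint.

Invalid. Logic can't start before period 2.

Crypto is a prerequisite for Topology this term — holds.
Logic can't start before period 2 — violated.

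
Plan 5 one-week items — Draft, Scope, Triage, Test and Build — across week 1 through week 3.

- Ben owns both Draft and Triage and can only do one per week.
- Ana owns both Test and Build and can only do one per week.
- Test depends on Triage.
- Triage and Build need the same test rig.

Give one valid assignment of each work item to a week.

Triage -> week 1; Draft -> week 2; Test -> week 2; Build -> week 3; Scope -> week 1

Checking: Triage(week 1) before Test(week 2); Test(week 2) != Build(week 3); Draft(week 2) != Triage(week 1); Triage(week 1) != Build(week 3).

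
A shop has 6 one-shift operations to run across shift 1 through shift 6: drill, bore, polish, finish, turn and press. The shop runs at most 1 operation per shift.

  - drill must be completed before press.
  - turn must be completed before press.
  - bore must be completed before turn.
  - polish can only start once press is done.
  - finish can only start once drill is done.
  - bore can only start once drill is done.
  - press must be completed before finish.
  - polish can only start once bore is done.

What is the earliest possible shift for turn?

shift 3

Precedence pushes turn to at least shift 3; downstream work caps turn at shift 4.
turn at shift 3 is achievable: drill -> shift 1, turn -> shift 3, bore -> shift 2, press -> shift 4, finish -> shift 6, polish -> shift 5.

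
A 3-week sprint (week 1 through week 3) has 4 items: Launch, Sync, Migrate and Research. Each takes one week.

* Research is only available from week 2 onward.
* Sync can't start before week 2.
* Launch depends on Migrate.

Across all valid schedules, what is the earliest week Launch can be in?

week 2

Precedence pushes Launch to at least week 2.
Launch at week 2 is achievable: Migrate in week 1, Launch in week 2, Research in week 2, Sync in week 2.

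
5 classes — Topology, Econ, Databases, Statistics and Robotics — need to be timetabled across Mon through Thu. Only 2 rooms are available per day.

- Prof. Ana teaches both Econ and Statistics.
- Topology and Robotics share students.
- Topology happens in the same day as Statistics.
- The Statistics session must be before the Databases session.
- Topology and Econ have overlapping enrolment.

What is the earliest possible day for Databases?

Tue

Precedence pushes Databases to at least Tue.
Databases at Tue is achievable: Databases=Tue; Statistics=Mon; Econ=Tue; Robotics=Wed; Topology=Mon.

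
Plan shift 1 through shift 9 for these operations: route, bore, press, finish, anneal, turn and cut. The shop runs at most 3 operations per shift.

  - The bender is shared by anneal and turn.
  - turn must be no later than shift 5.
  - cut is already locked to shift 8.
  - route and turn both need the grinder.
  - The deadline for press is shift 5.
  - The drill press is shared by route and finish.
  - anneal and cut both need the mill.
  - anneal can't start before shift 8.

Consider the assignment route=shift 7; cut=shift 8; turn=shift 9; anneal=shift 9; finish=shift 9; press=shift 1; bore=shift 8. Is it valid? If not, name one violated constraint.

No. The bender is shared by anneal and turn is not satisfied.

cut is already locked to shift 8 — holds.
The drill press is shared by route and finish — holds.
The bender is shared by anneal and turn — violated.
anneal can't start before shift 8 — holds.
The deadline for press is shift 5 — holds.
route and turn both need the grinder — holds.
The shop runs at most 3 operations per shift — holds.
anneal and cut both need the mill — holds.
turn must be no later than shift 5 — violated.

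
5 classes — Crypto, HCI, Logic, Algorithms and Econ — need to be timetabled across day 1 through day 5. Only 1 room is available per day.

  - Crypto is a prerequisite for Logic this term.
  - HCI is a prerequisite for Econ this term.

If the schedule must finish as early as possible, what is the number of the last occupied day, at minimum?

The precedence chain requires at least 2 distinct days.
With at most 1 per day and 5 classes, at least 5 days are needed.
5 works (last occupied day: day 5): for example Crypto -> day 1, Algorithms -> day 5, Logic -> day 3, Econ -> day 4, HCI -> day 2.

5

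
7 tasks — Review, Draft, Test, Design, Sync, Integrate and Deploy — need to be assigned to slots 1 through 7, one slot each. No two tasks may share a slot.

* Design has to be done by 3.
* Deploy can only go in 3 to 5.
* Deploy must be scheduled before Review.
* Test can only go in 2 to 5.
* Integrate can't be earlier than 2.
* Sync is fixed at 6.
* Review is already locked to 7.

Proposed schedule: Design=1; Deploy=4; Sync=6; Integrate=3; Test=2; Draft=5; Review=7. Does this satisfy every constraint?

Yes

Deploy can only go in 3 to 5 — holds.
Design has to be done by 3 — holds.
No two tasks may share a slot — holds.
Deploy must be scheduled before Review — holds.
Review is already locked to 7 — holds.
Sync is fixed at 6 — holds.
Test can only go in 2 to 5 — holds.
Integrate can't be earlier than 2 — holds.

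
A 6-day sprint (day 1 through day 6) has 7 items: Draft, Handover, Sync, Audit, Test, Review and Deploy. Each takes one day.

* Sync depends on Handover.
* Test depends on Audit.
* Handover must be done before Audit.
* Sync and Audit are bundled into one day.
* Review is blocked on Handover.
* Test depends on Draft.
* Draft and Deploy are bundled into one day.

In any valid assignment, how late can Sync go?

Precedence pushes Sync to at least day 2; Sync must be in the same day as Audit, which can't be after day 5, so Sync is at most day 5.
Sync at day 5 is achievable: Test -> day 6; Handover -> day 1; Review -> day 2; Audit -> day 5; Sync -> day 5; Deploy -> day 1; Draft -> day 1.

day 5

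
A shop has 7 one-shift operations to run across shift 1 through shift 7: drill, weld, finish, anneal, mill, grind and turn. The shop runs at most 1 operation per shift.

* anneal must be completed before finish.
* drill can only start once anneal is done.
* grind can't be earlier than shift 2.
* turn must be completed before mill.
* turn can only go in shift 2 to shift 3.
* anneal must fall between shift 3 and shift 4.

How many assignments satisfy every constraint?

Splitting on drill: it can be shift 4 (6), shift 5 (12), shift 6 (12), shift 7 (12). Listing each branch's schedules as (weld, finish, anneal, mill, grind, turn) by shift number:
drill=shift 4: (1,5,3,6,7,2) (1,5,3,7,6,2) (1,6,3,5,7,2) (1,6,3,7,5,2) (1,7,3,5,6,2) (1,7,3,6,5,2) — 6.
drill=shift 5: (1,4,3,6,7,2) (1,4,3,7,6,2) (1,6,3,4,7,2) (1,6,3,7,4,2) (1,6,4,3,7,2) (1,6,4,7,2,3) (1,6,4,7,3,2) (1,7,3,4,6,2) (1,7,3,6,4,2) (1,7,4,3,6,2) (1,7,4,6,2,3) (1,7,4,6,3,2) — 12.
drill=shift 6: (1,4,3,5,7,2) (1,4,3,7,5,2) (1,5,3,4,7,2) (1,5,3,7,4,2) (1,5,4,3,7,2) (1,5,4,7,2,3) (1,5,4,7,3,2) (1,7,3,4,5,2) (1,7,3,5,4,2) (1,7,4,3,5,2) (1,7,4,5,2,3) (1,7,4,5,3,2) — 12.
drill=shift 7: (1,4,3,5,6,2) (1,4,3,6,5,2) (1,5,3,4,6,2) (1,5,3,6,4,2) (1,5,4,3,6,2) (1,5,4,6,2,3) (1,5,4,6,3,2) (1,6,3,4,5,2) (1,6,3,5,4,2) (1,6,4,3,5,2) (1,6,4,5,2,3) (1,6,4,5,3,2) — 12.
Summing: 6 + 12 + 12 + 12 = 42.

42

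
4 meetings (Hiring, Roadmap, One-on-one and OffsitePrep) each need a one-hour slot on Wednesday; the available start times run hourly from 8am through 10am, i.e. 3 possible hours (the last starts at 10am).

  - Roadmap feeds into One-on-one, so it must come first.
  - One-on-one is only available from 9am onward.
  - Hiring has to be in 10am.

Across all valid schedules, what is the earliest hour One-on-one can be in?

One-on-one is available from 9am.
One-on-one at 9am is achievable: Roadmap=8am, Hiring=10am, OffsitePrep=8am, One-on-one=9am.

9am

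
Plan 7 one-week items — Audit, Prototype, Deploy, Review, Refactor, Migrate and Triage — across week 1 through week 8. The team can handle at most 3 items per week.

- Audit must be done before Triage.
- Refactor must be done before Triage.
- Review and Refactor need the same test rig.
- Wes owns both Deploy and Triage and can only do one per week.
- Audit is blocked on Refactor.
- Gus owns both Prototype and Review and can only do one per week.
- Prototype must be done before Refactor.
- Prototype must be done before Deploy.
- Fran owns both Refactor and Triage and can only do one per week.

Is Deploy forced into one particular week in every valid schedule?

Deploy can be week 2 (e.g. Review in week 3; Triage in week 4; Refactor in week 2; Migrate in week 1; Deploy in week 2; Audit in week 3; Prototype in week 1) or week 3 (e.g. Triage -> week 4, Audit -> week 3, Prototype -> week 1, Review -> week 3, Refactor -> week 2, Migrate -> week 1, Deploy -> week 3).

No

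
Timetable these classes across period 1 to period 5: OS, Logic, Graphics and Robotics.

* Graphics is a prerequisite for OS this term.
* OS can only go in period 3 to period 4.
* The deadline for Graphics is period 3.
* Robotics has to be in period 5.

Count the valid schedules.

25

Splitting on OS: it can be period 3 (10), period 4 (15). Listing each branch's schedules as (Logic, Graphics, Robotics) by period number:
OS=period 3: (1,1,5) (1,2,5) (2,1,5) (2,2,5) (3,1,5) (3,2,5) (4,1,5) (4,2,5) (5,1,5) (5,2,5) — 10.
OS=period 4: (1,1,5) (1,2,5) (1,3,5) (2,1,5) (2,2,5) (2,3,5) (3,1,5) (3,2,5) (3,3,5) (4,1,5) (4,2,5) (4,3,5) (5,1,5) (5,2,5) (5,3,5) — 15.
Summing: 10 + 15 = 25.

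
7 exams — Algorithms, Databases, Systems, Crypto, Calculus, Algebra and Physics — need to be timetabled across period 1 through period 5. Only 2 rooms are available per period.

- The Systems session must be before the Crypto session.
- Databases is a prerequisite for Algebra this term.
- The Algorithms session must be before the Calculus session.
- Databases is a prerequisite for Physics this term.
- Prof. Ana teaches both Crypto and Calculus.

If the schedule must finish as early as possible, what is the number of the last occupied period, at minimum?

period 4

The precedence chain requires at least 2 distinct periods.
With at most 2 per period and 7 exams, at least 4 periods are needed.
4 works (last occupied period: period 4): for example Physics -> period 4; Algebra -> period 3; Databases -> period 1; Calculus -> period 2; Crypto -> period 3; Algorithms -> period 1; Systems -> period 2.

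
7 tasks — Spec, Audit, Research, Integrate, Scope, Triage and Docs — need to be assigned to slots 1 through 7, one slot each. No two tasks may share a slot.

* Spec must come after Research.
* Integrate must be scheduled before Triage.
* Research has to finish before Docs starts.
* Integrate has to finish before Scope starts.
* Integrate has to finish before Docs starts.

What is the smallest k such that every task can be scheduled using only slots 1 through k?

7

The precedence chain requires at least 2 distinct slots.
With at most 1 per slot and 7 tasks, at least 7 slots are needed.
7 works (last occupied slot: 7): for example Integrate=1; Scope=5; Docs=3; Triage=6; Research=2; Spec=4; Audit=7.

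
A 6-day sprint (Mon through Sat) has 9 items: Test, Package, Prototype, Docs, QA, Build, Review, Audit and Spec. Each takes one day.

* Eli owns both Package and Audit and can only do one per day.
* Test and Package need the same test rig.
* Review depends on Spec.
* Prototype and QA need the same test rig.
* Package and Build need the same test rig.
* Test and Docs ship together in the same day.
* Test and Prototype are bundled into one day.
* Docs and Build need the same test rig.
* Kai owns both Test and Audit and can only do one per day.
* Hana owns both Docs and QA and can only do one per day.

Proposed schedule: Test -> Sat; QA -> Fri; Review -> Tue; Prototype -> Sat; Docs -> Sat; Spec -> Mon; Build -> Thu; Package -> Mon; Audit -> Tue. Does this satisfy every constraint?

Docs and Build need the same test rig — holds.
Test and Prototype are bundled into one day — holds.
Review depends on Spec — holds.
Hana owns both Docs and QA and can only do one per day — holds.
Prototype and QA need the same test rig — holds.
Test and Package need the same test rig — holds.
Kai owns both Test and Audit and can only do one per day — holds.
Package and Build need the same test rig — holds.
Eli owns both Package and Audit and can only do one per day — holds.
Test and Docs ship together in the same day — holds.

Yes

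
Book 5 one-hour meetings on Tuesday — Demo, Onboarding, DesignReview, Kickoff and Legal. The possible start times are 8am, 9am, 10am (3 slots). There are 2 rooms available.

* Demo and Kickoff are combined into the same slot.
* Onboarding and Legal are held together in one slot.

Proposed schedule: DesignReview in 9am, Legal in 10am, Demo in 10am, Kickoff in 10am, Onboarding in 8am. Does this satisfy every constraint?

No — it violates: Onboarding and Legal are held together in one slot

There are 2 rooms available — violated.
Demo and Kickoff are combined into the same slot — holds.
Onboarding and Legal are held together in one slot — violated.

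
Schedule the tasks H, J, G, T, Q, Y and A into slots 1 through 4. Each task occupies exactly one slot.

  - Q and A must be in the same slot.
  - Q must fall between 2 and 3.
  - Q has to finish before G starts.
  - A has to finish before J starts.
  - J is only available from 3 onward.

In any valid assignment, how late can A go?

3

A must be in the same slot as Q, which can't be before 2, so A is at least 2; downstream work caps A at 3.
A at 3 is achievable: H=1, J=4, Q=3, G=4, Y=1, T=1, A=3.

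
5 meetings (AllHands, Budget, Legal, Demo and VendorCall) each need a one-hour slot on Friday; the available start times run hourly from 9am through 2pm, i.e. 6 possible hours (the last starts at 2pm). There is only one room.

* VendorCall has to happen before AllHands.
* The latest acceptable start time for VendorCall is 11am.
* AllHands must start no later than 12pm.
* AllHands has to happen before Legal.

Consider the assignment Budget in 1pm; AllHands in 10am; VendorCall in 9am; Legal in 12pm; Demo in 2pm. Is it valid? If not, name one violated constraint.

There is only one room — holds.
VendorCall has to happen before AllHands — holds.
AllHands has to happen before Legal — holds.
AllHands must start no later than 12pm — holds.
The latest acceptable start time for VendorCall is 11am — holds.

Yes, all constraints hold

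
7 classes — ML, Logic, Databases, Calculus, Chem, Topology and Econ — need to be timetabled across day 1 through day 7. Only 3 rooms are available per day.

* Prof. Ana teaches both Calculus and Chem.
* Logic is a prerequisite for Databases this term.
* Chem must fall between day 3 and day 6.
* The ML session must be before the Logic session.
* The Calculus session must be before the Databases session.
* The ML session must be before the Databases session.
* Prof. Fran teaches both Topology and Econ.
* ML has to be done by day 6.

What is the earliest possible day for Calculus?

Downstream work caps Calculus at day 6.
Calculus at day 1 is achievable: Chem=day 3, ML=day 1, Econ=day 2, Calculus=day 1, Topology=day 1, Databases=day 3, Logic=day 2.

day 1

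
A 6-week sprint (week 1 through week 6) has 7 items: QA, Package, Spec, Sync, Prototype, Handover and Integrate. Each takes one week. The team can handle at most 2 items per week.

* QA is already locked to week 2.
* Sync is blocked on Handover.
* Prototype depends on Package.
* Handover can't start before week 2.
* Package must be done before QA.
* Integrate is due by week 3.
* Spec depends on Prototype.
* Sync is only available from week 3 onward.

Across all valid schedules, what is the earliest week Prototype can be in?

Precedence pushes Prototype to at least week 2; downstream work caps Prototype at week 5.
Prototype at week 2 is achievable: Handover -> week 3; QA -> week 2; Package -> week 1; Integrate -> week 1; Sync -> week 4; Prototype -> week 2; Spec -> week 3.

week 2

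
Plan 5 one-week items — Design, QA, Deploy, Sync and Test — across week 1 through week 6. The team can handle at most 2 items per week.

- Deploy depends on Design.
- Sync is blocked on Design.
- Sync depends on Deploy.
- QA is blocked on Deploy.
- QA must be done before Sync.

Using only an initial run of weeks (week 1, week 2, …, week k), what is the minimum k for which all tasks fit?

The precedence chain requires at least 4 distinct weeks.
With at most 2 per week and 5 tasks, at least 3 weeks are needed.
4 works (last occupied week: week 4): for example Test -> week 1; QA -> week 3; Design -> week 1; Sync -> week 4; Deploy -> week 2.

4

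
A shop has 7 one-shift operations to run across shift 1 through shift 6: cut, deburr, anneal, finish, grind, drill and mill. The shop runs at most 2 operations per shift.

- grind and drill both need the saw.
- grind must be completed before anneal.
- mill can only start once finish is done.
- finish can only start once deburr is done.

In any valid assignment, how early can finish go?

Precedence pushes finish to at least shift 2; downstream work caps finish at shift 5.
finish at shift 2 is achievable: drill=shift 4; deburr=shift 1; anneal=shift 2; mill=shift 3; cut=shift 3; finish=shift 2; grind=shift 1.

shift 2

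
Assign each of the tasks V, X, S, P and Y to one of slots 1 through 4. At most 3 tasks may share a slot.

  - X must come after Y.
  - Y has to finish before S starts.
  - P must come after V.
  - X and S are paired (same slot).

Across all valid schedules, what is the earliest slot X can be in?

2

Precedence pushes X to at least 2.
X at 2 is achievable: X in 2; P in 2; Y in 1; V in 1; S in 2.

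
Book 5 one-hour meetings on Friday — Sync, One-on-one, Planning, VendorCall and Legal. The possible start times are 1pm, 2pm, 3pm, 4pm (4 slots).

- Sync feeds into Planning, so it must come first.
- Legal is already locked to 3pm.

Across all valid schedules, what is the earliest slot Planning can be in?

Precedence pushes Planning to at least 2pm.
Planning at 2pm is achievable: Legal=3pm; VendorCall=1pm; One-on-one=1pm; Sync=1pm; Planning=2pm.

2pm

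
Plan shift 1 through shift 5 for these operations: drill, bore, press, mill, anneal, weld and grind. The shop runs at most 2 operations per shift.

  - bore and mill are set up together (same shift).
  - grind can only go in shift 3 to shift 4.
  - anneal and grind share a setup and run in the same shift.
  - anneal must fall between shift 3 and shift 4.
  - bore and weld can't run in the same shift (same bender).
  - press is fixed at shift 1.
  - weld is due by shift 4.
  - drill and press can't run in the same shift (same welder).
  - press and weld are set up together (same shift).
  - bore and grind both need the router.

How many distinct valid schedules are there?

12

Splitting on drill: it can be shift 2 (4), shift 3 (2), shift 4 (2), shift 5 (4). Listing each branch's schedules as (bore, press, mill, anneal, weld, grind) by shift number:
drill=shift 2: (3,1,3,4,1,4) (4,1,4,3,1,3) (5,1,5,3,1,3) (5,1,5,4,1,4) — 4.
drill=shift 3: (2,1,2,4,1,4) (5,1,5,4,1,4) — 2.
drill=shift 4: (2,1,2,3,1,3) (5,1,5,3,1,3) — 2.
drill=shift 5: (2,1,2,3,1,3) (2,1,2,4,1,4) (3,1,3,4,1,4) (4,1,4,3,1,3) — 4.
Summing: 4 + 2 + 2 + 4 = 12.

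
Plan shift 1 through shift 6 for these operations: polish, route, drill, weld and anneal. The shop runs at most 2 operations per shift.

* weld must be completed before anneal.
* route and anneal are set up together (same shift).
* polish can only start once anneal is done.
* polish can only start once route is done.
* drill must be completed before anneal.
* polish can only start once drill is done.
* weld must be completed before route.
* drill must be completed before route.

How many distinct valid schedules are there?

50

Splitting on polish: it can be shift 3 (1), shift 4 (5), shift 5 (14), shift 6 (30). Listing each branch's schedules as (route, drill, weld, anneal) by shift number:
polish=shift 3: (2,1,1,2) — 1.
polish=shift 4: (2,1,1,2) (3,1,1,3) (3,1,2,3) (3,2,1,3) (3,2,2,3) — 5.
polish=shift 5: (2,1,1,2) (3,1,1,3) (3,1,2,3) (3,2,1,3) (3,2,2,3) (4,1,1,4) (4,1,2,4) (4,1,3,4) (4,2,1,4) (4,2,2,4) (4,2,3,4) (4,3,1,4) (4,3,2,4) (4,3,3,4) — 14.
polish=shift 6: (2,1,1,2) (3,1,1,3) (3,1,2,3) (3,2,1,3) (3,2,2,3) (4,1,1,4) (4,1,2,4) (4,1,3,4) (4,2,1,4) (4,2,2,4) (4,2,3,4) (4,3,1,4) (4,3,2,4) (4,3,3,4) (5,1,1,5) (5,1,2,5) (5,1,3,5) (5,1,4,5) (5,2,1,5) (5,2,2,5) (5,2,3,5) (5,2,4,5) (5,3,1,5) (5,3,2,5) (5,3,3,5) (5,3,4,5) (5,4,1,5) (5,4,2,5) (5,4,3,5) (5,4,4,5) — 30.
Summing: 1 + 5 + 14 + 30 = 50.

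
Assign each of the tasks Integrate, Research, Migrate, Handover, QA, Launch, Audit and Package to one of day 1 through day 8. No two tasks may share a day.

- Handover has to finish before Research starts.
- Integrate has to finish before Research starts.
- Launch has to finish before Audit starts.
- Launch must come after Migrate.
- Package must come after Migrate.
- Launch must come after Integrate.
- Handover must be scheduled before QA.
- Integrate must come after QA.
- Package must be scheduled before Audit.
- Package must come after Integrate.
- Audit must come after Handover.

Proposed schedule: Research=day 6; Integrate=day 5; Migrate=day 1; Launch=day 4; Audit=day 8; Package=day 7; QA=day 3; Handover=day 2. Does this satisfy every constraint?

No — it violates: Launch must come after Integrate

Audit must come after Handover — holds.
Integrate has to finish before Research starts — holds.
No two tasks may share a day — holds.
Launch has to finish before Audit starts — holds.
Package must come after Migrate — holds.
Handover must be scheduled before QA — holds.
Handover has to finish before Research starts — holds.
Launch must come after Integrate — violated.
Launch must come after Migrate — holds.
Package must be scheduled before Audit — holds.
Package must come after Integrate — holds.
Integrate must come after QA — holds.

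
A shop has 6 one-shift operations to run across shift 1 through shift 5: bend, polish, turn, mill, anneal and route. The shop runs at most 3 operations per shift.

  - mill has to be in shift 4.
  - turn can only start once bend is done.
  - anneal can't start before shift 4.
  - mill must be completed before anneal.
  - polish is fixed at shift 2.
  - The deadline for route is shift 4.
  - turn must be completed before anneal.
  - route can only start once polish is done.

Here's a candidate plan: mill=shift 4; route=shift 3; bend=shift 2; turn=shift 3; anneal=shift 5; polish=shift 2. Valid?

Valid

turn can only start once bend is done — holds.
anneal can't start before shift 4 — holds.
polish is fixed at shift 2 — holds.
The shop runs at most 3 operations per shift — holds.
mill must be completed before anneal — holds.
mill has to be in shift 4 — holds.
turn must be completed before anneal — holds.
route can only start once polish is done — holds.
The deadline for route is shift 4 — holds.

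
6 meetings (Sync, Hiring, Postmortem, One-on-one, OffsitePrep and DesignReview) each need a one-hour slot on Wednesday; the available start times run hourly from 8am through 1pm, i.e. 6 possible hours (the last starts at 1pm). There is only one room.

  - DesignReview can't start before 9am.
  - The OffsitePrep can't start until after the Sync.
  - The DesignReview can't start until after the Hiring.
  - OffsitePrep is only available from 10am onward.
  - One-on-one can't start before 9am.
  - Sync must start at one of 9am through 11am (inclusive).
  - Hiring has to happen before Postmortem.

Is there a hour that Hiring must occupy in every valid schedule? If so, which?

Downstream work caps Hiring at 12pm.
So Hiring is pinned to 8am.

8am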